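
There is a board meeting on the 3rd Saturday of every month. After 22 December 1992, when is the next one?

December 1992 starts on a Tuesday; its first Saturday is the 5th, so the 3rd Saturday is the 19th — 19 December 1992.
That is not after 22 December 1992, so look at January 1993.
January 1993 starts on a Friday; its first Saturday is the 2nd, so the 3rd Saturday is the 16th — 16 January 1993.

16 January 1993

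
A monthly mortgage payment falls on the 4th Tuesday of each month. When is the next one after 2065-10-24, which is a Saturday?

October 2065 starts on a Thursday; its first Tuesday is the 6th, so the 4th Tuesday is the 27th — 2065-10-27.
2065-10-27 is after 2065-10-24, so that is the next one.

2065-10-27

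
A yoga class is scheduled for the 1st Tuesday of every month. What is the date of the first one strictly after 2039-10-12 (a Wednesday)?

2039-11-01

October 2039 starts on a Saturday, so its 1st Tuesday is 2039-10-04 (3 days in).
That is not after 2039-10-12, so look at November 2039.
November 2039 starts on a Tuesday, so its 1st Tuesday is 2039-11-01.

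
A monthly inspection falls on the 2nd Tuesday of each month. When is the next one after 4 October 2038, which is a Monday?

October 2038 starts on a Friday; its first Tuesday is the 5th, so the 2nd Tuesday is the 12th — 12 October 2038.
12 October 2038 is after 4 October 2038, so that is the next one.

12 October 2038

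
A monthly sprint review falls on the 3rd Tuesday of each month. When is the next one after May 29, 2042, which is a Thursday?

June 17, 2042

May 2042 starts on a Thursday; its first Tuesday is the 6th, so the 3rd Tuesday is the 20th — May 20, 2042.
That is not after May 29, 2042, so look at June 2042.
June 2042 starts on a Sunday; its first Tuesday is the 3rd, so the 3rd Tuesday is the 17th — June 17, 2042.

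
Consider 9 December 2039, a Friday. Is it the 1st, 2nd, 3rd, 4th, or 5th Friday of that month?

2nd

Day 9 falls in week ⌈9/7⌉ of the month.
Days 1–7 hold the 1st Friday, 8–14 the 2nd, 15–21 the 3rd, 22–28 the 4th, 29–31 the 5th.
9 is in the range for the 2nd.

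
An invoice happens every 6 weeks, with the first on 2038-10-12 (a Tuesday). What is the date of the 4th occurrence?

2039-02-15

The 4th occurrence is 3 intervals after the first: 3 × 42 = 126 days after 2038-10-12.
October has 31 days — 19 days to the end of October leaves 107.
November has 30 days (77 left).
December has 31 days (46 left).
January has 31 days (15 left).
15 days into February → 2039-02-15.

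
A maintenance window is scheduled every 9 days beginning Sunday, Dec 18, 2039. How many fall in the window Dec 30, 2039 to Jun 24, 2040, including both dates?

20

Occurrences land 9·i days after Dec 18, 2039 for i = 0, 1, 2, …
Dec 30, 2039 is 12 days after the start; 12 ÷ 9 = 1 remainder 3; since the remainder is 3, round up to i = 2. First occurrence in the window: #3 on Jan 5, 2040 (2×9 = 18 days in).
Jun 24, 2040 is 189 days after the start; 189 ÷ 9 = 21 remainder 0. Last occurrence in the window: #22 on Jun 24, 2040.
Occurrences #3 through #22: 20 in total.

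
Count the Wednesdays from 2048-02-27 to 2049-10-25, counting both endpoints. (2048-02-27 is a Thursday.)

2048-02-27 is a Thursday; the first Wednesday on or after it is 2048-03-04 (6 days later).
From 2048-03-04 to 2049-10-25: 302 + 298 = 600 days (rest of 2048, to 2049-10-25 in 2049).
600 ÷ 7 = 85 full weeks with remainder 5, so 85 more Wednesdays after the first → 86.

86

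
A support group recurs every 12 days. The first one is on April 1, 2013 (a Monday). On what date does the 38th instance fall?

The 38th occurrence is 37 intervals after the first: 37 × 12 = 444 days after April 1, 2013.
April has 30 days — 29 days to the end of April leaves 415.
From end of April to end of 2013 is 245 days (170 left).
January has 31 days (139 left).
February has 28 days (111 left).
March has 31 days (80 left).
April has 30 days (50 left).
May has 31 days (19 left).
19 days into June → June 19, 2014.

June 19, 2014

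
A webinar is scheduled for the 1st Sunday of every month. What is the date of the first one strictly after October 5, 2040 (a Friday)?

October 7, 2040

October 2040 starts on a Monday, so its 1st Sunday is October 7, 2040 (6 days in).
October 7, 2040 is after October 5, 2040, so that is the next one.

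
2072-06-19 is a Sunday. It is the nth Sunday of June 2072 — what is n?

Day 19 falls in week ⌈19/7⌉ of the month.
Days 1–7 hold the 1st Sunday, 8–14 the 2nd, 15–21 the 3rd, 22–28 the 4th, 29–31 the 5th.
19 is in the range for the 3rd.

3rd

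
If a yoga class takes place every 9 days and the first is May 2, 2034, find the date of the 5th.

The 5th occurrence is 4 intervals after the first: 4 × 9 = 36 days after May 2, 2034.
May has 31 days — 29 days to the end of May leaves 7.
7 days into June → June 7, 2034.

June 7, 2034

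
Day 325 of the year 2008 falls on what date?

2008-11-20

January has 31 days (325 − 31 = 294 remain).
February has 29 days (294 − 29 = 265 remain).
March has 31 days (265 − 31 = 234 remain).
April has 30 days (234 − 30 = 204 remain).
May has 31 days (204 − 31 = 173 remain).
June has 30 days (173 − 30 = 143 remain).
July has 31 days (143 − 31 = 112 remain).
August has 31 days (112 − 31 = 81 remain).
September has 30 days (81 − 30 = 51 remain).
October has 31 days (51 − 31 = 20 remain).
20 into November → November 20.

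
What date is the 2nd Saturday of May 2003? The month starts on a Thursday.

May 2003 begins on a Thursday, so the first Saturday is May 3 (2 days later).
The 2nd Saturday is 1 weeks later: 3 + 7 = 10.

May 10, 2003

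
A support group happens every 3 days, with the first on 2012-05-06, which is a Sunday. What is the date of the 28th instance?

The 28th occurrence is 27 intervals after the first: 27 × 3 = 81 days after 2012-05-06.
May has 31 days — 25 days to the end of May leaves 56.
June has 30 days (26 left).
26 days into July → 2012-07-26.

2012-07-26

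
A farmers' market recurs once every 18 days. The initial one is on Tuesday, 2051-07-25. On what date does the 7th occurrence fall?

2051-11-10

The 7th occurrence is 6 intervals after the first: 6 × 18 = 108 days after 2051-07-25.
July has 31 days — 6 days to the end of July leaves 102.
August has 31 days (71 left).
September has 30 days (41 left).
October has 31 days (10 left).
10 days into November → 2051-11-10.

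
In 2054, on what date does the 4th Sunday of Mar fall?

Mar 2054 begins on a Sunday, so the first Sunday is Mar 1.
The 4th Sunday is 3 weeks later: 1 + 21 = 22.

Mar 22, 2054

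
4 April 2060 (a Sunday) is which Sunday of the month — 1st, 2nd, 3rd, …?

Day 4 falls in week ⌈4/7⌉ of the month.
Days 1–7 hold the 1st Sunday, 8–14 the 2nd, 15–21 the 3rd, 22–28 the 4th, 29–31 the 5th.
4 is in the range for the 1st.

1st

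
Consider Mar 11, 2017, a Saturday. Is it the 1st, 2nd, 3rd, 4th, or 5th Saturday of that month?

Day 11 falls in week ⌈11/7⌉ of the month.
Days 1–7 hold the 1st Saturday, 8–14 the 2nd, 15–21 the 3rd, 22–28 the 4th, 29–31 the 5th.
11 is in the range for the 2nd.

2nd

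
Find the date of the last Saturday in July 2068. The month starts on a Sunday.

July 2068 begins on a Sunday, so the first Saturday is July 7 (6 days later).
July 2068 has 31 days. Adding weeks: 7, 14, 21, 28 — the last one ≤ 31 is the 28th.

28 July 2068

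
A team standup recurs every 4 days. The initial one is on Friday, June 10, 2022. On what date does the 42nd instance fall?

November 21, 2022

The 42nd occurrence is 41 intervals after the first: 41 × 4 = 164 days after June 10, 2022.
June has 30 days — 20 days to the end of June leaves 144.
July has 31 days (113 left).
August has 31 days (82 left).
September has 30 days (52 left).
October has 31 days (21 left).
21 days into November → November 21, 2022.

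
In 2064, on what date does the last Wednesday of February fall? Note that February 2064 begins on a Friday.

27 February 2064

February 2064 begins on a Friday, so the first Wednesday is February 6 (5 days later).
February 2064 has 29 days. Adding weeks: 6, 13, 20, 27 — the last one ≤ 29 is the 27th.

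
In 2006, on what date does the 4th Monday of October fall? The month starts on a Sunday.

23 October 2006

October 2006 begins on a Sunday, so the first Monday is October 2 (1 day later).
The 4th Monday is 3 weeks later: 2 + 21 = 23.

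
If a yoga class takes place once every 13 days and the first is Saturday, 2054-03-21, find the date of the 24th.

2055-01-14

The 24th occurrence is 23 intervals after the first: 23 × 13 = 299 days after 2054-03-21.
March has 31 days — 10 days to the end of March leaves 289.
April has 30 days (259 left).
May has 31 days (228 left).
June has 30 days (198 left).
July has 31 days (167 left).
August has 31 days (136 left).
September has 30 days (106 left).
October has 31 days (75 left).
November has 30 days (45 left).
December has 31 days (14 left).
14 days into January → 2055-01-14.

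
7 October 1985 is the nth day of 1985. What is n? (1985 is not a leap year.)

Days in months before October: 31 + 28 + 31 + 30 + 31 + 30 + 31 + 31 + 30 = 273.
Plus 7 days into October → day 280.

280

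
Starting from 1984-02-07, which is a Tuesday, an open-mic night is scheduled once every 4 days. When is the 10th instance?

1984-03-14

The 10th occurrence is 9 intervals after the first: 9 × 4 = 36 days after 1984-02-07.
February has 29 days — 22 days to the end of February leaves 14.
14 days into March → 1984-03-14.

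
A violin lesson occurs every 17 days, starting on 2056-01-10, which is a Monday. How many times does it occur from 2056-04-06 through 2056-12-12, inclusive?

14

Occurrences land 17·i days after 2056-01-10 for i = 0, 1, 2, …
2056-04-06 is 87 days after the start; 87 ÷ 17 = 5 remainder 2; since the remainder is 2, round up to i = 6. First occurrence in the window: #7 on 2056-04-21 (6×17 = 102 days in).
2056-12-12 is 337 days after the start; 337 ÷ 17 = 19 remainder 14. Last occurrence in the window: #20 on 2056-11-28.
Occurrences #7 through #20: 14 in total.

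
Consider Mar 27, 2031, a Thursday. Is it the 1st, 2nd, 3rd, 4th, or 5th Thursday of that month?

4th

Day 27 falls in week ⌈27/7⌉ of the month.
Days 1–7 hold the 1st Thursday, 8–14 the 2nd, 15–21 the 3rd, 22–28 the 4th, 29–31 the 5th.
27 is in the range for the 4th.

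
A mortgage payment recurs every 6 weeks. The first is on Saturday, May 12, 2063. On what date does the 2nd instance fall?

Jun 23, 2063

The 2nd occurrence is 1 interval after the first: 1 × 42 = 42 days after May 12, 2063.
May has 31 days — 19 days to the end of May leaves 23.
23 days into Jun → Jun 23, 2063.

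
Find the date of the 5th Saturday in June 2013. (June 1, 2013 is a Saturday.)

2013-06-29

June 2013 begins on a Saturday, so the first Saturday is June 1.
The 5th Saturday is 4 weeks later: 1 + 28 = 29.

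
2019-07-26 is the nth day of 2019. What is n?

207

Days in months before July: 31 + 28 + 31 + 30 + 31 + 30 = 181.
Plus 26 days into July → day 207.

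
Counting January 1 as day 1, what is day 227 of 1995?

August 15, 1995

January has 31 days (227 − 31 = 196 remain).
February has 28 days (196 − 28 = 168 remain).
March has 31 days (168 − 31 = 137 remain).
April has 30 days (137 − 30 = 107 remain).
May has 31 days (107 − 31 = 76 remain).
June has 30 days (76 − 30 = 46 remain).
July has 31 days (46 − 31 = 15 remain).
15 into August → August 15.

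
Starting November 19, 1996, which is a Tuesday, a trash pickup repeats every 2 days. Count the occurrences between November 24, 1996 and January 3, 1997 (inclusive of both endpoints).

20

Occurrences land 2·i days after November 19, 1996 for i = 0, 1, 2, …
November 24, 1996 is 5 days after the start; 5 ÷ 2 = 2 remainder 1; since the remainder is 1, round up to i = 3. First occurrence in the window: #4 on November 25, 1996 (3×2 = 6 days in).
January 3, 1997 is 45 days after the start; 45 ÷ 2 = 22 remainder 1. Last occurrence in the window: #23 on January 2, 1997.
Occurrences #4 through #23: 20 in total.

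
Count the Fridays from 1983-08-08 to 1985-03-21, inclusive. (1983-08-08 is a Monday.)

1983-08-08 is a Monday; the first Friday on or after it is 1983-08-12 (4 days later).
From 1983-08-12 to 1985-03-21: 141 + 366 + 80 = 587 days (rest of 1983, 1984, to 1985-03-21 in 1985).
587 ÷ 7 = 83 full weeks with remainder 6, so 83 more Fridays after the first → 84.

84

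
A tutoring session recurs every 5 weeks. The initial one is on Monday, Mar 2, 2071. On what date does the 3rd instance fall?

The 3rd occurrence is 2 intervals after the first: 2 × 35 = 70 days after Mar 2, 2071.
Mar has 31 days — 29 days to the end of Mar leaves 41.
Apr has 30 days (11 left).
11 days into May → May 11, 2071.

May 11, 2071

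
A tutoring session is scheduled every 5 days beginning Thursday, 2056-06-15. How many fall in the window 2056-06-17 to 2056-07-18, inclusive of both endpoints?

6

Occurrences land 5·i days after 2056-06-15 for i = 0, 1, 2, …
2056-06-17 is 2 days after the start; 2 ÷ 5 = 0 remainder 2; since the remainder is 2, round up to i = 1. First occurrence in the window: #2 on 2056-06-20 (1×5 = 5 days in).
2056-07-18 is 33 days after the start; 33 ÷ 5 = 6 remainder 3. Last occurrence in the window: #7 on 2056-07-15.
Occurrences #2 through #7: 6 in total.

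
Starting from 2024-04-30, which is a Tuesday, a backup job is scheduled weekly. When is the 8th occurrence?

2024-06-18

The 8th occurrence is 7 intervals after the first: 7 × 7 = 49 days after 2024-04-30.
April has 30 days — 0 days to the end of April leaves 49.
May has 31 days (18 left).
18 days into June → 2024-06-18.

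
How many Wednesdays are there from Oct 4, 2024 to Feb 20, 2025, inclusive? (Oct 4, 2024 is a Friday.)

20

Oct 4, 2024 is a Friday; the first Wednesday on or after it is Oct 9, 2024 (5 days later).
From Oct 9, 2024 to Feb 20, 2025: 22 + 30 + 31 + 31 + 20 = 134 days (rest of Oct, Nov, Dec, Jan, Feb).
134 ÷ 7 = 19 full weeks with remainder 1, so 19 more Wednesdays after the first → 20.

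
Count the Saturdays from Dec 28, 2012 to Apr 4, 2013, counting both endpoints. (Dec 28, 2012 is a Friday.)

Dec 28, 2012 is a Friday; the first Saturday on or after it is Dec 29, 2012 (1 day later).
From Dec 29, 2012 to Apr 4, 2013: 2 + 31 + 28 + 31 + 4 = 96 days (rest of Dec, Jan, Feb, Mar, Apr).
96 ÷ 7 = 13 full weeks with remainder 5, so 13 more Saturdays after the first → 14.

14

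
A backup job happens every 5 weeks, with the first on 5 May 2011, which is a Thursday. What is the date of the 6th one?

27 October 2011

The 6th occurrence is 5 intervals after the first: 5 × 35 = 175 days after 5 May 2011.
May has 31 days — 26 days to the end of May leaves 149.
June has 30 days (119 left).
July has 31 days (88 left).
August has 31 days (57 left).
September has 30 days (27 left).
27 days into October → 27 October 2011.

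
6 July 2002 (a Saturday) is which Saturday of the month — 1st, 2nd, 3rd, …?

Day 6 falls in week ⌈6/7⌉ of the month.
Days 1–7 hold the 1st Saturday, 8–14 the 2nd, 15–21 the 3rd, 22–28 the 4th, 29–31 the 5th.
6 is in the range for the 1st.

1st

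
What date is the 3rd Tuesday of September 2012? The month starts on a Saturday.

September 2012 begins on a Saturday, so the first Tuesday is September 4 (3 days later).
The 3rd Tuesday is 2 weeks later: 4 + 14 = 18.

18 September 2012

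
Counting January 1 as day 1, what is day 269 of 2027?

January has 31 days (269 − 31 = 238 remain).
February has 28 days (238 − 28 = 210 remain).
March has 31 days (210 − 31 = 179 remain).
April has 30 days (179 − 30 = 149 remain).
May has 31 days (149 − 31 = 118 remain).
June has 30 days (118 − 30 = 88 remain).
July has 31 days (88 − 31 = 57 remain).
August has 31 days (57 − 31 = 26 remain).
26 into September → September 26.

September 26, 2027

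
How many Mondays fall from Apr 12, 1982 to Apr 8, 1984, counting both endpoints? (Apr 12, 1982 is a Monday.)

104

Apr 12, 1982 is a Monday; the first Monday on or after it is Apr 12, 1982.
From Apr 12, 1982 to Apr 8, 1984: 263 + 365 + 99 = 727 days (rest of 1982, 1983, to Apr 8, 1984 in 1984).
727 ÷ 7 = 103 full weeks with remainder 6, so 103 more Mondays after the first → 104.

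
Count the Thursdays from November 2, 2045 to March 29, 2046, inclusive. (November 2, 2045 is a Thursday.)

22

November 2, 2045 is a Thursday; the first Thursday on or after it is November 2, 2045.
From November 2, 2045 to March 29, 2046: 28 + 31 + 31 + 28 + 29 = 147 days (rest of November, December, January, February, March).
147 ÷ 7 = 21 full weeks with remainder 0, so 21 more Thursdays after the first → 22.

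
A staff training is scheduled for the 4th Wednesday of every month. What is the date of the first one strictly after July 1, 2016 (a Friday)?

July 27, 2016

July 2016 starts on a Friday; its first Wednesday is the 6th, so the 4th Wednesday is the 27th — July 27, 2016.
July 27, 2016 is after July 1, 2016, so that is the next one.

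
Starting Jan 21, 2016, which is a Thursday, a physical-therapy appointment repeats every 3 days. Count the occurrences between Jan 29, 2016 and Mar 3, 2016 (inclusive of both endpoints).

Occurrences land 3·i days after Jan 21, 2016 for i = 0, 1, 2, …
Jan 29, 2016 is 8 days after the start; 8 ÷ 3 = 2 remainder 2; since the remainder is 2, round up to i = 3. First occurrence in the window: #4 on Jan 30, 2016 (3×3 = 9 days in).
Mar 3, 2016 is 42 days after the start; 42 ÷ 3 = 14 remainder 0. Last occurrence in the window: #15 on Mar 3, 2016.
Occurrences #4 through #15: 12 in total.

12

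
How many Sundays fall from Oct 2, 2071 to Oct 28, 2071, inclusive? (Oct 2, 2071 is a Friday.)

Oct 2, 2071 is a Friday; the first Sunday on or after it is Oct 4, 2071 (2 days later).
From Oct 4, 2071 to Oct 28, 2071 is 28 − 4 = 24 days.
24 ÷ 7 = 3 full weeks with remainder 3, so 3 more Sundays after the first → 4.

4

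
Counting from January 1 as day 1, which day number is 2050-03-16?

Days in months before March: 31 + 28 = 59.
Plus 16 days into March → day 75.

75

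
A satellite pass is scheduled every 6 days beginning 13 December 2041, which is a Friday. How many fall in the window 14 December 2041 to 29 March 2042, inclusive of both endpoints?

17

Occurrences land 6·i days after 13 December 2041 for i = 0, 1, 2, …
14 December 2041 is 1 day after the start; 1 ÷ 6 = 0 remainder 1; since the remainder is 1, round up to i = 1. First occurrence in the window: #2 on 19 December 2041 (1×6 = 6 days in).
29 March 2042 is 106 days after the start; 106 ÷ 6 = 17 remainder 4. Last occurrence in the window: #18 on 25 March 2042.
Occurrences #2 through #18: 17 in total.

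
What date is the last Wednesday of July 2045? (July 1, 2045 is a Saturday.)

July 2045 begins on a Saturday, so the first Wednesday is July 5 (4 days later).
July 2045 has 31 days. Adding weeks: 5, 12, 19, 26 — the last one ≤ 31 is the 26th.

26 July 2045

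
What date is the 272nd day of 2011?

September 29, 2011

January has 31 days (272 − 31 = 241 remain).
February has 28 days (241 − 28 = 213 remain).
March has 31 days (213 − 31 = 182 remain).
April has 30 days (182 − 30 = 152 remain).
May has 31 days (152 − 31 = 121 remain).
June has 30 days (121 − 30 = 91 remain).
July has 31 days (91 − 31 = 60 remain).
August has 31 days (60 − 31 = 29 remain).
29 into September → September 29.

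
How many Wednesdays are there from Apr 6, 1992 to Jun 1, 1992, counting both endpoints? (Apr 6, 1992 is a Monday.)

8

Apr 6, 1992 is a Monday; the first Wednesday on or after it is Apr 8, 1992 (2 days later).
From Apr 8, 1992 to Jun 1, 1992: 22 + 31 + 1 = 54 days (rest of Apr, May, Jun).
54 ÷ 7 = 7 full weeks with remainder 5, so 7 more Wednesdays after the first → 8.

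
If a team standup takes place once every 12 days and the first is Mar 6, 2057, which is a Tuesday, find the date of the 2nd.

The 2nd occurrence is 1 interval after the first: 1 × 12 = 12 days after Mar 6, 2057.
12 days later is Mar 18, 2057.

Mar 18, 2057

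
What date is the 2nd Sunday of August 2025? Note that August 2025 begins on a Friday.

August 2025 begins on a Friday, so the first Sunday is August 3 (2 days later).
The 2nd Sunday is 1 weeks later: 3 + 7 = 10.

10 August 2025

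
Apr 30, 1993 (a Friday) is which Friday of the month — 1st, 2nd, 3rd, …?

5th

Day 30 falls in week ⌈30/7⌉ of the month.
Days 1–7 hold the 1st Friday, 8–14 the 2nd, 15–21 the 3rd, 22–28 the 4th, 29–31 the 5th.
30 is in the range for the 5th.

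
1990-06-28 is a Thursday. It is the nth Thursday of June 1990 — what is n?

4th

Day 28 falls in week ⌈28/7⌉ of the month.
Days 1–7 hold the 1st Thursday, 8–14 the 2nd, 15–21 the 3rd, 22–28 the 4th, 29–31 the 5th.
28 is in the range for the 4th.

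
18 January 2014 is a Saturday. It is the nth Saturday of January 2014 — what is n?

Day 18 falls in week ⌈18/7⌉ of the month.
Days 1–7 hold the 1st Saturday, 8–14 the 2nd, 15–21 the 3rd, 22–28 the 4th, 29–31 the 5th.
18 is in the range for the 3rd.

3rd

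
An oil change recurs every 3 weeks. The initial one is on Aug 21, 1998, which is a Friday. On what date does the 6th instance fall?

Dec 4, 1998

The 6th occurrence is 5 intervals after the first: 5 × 21 = 105 days after Aug 21, 1998.
Aug has 31 days — 10 days to the end of Aug leaves 95.
Sep has 30 days (65 left).
Oct has 31 days (34 left).
Nov has 30 days (4 left).
4 days into Dec → Dec 4, 1998.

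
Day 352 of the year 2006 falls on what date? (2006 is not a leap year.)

January has 31 days (352 − 31 = 321 remain).
February has 28 days (321 − 28 = 293 remain).
March has 31 days (293 − 31 = 262 remain).
April has 30 days (262 − 30 = 232 remain).
May has 31 days (232 − 31 = 201 remain).
June has 30 days (201 − 30 = 171 remain).
July has 31 days (171 − 31 = 140 remain).
August has 31 days (140 − 31 = 109 remain).
September has 30 days (109 − 30 = 79 remain).
October has 31 days (79 − 31 = 48 remain).
November has 30 days (48 − 30 = 18 remain).
18 into December → December 18.

2006-12-18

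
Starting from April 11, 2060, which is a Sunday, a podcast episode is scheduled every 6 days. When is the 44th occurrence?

December 25, 2060

The 44th occurrence is 43 intervals after the first: 43 × 6 = 258 days after April 11, 2060.
April has 30 days — 19 days to the end of April leaves 239.
May has 31 days (208 left).
June has 30 days (178 left).
July has 31 days (147 left).
August has 31 days (116 left).
September has 30 days (86 left).
October has 31 days (55 left).
November has 30 days (25 left).
25 days into December → December 25, 2060.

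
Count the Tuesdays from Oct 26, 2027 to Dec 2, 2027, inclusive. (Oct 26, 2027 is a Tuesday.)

Oct 26, 2027 is a Tuesday; the first Tuesday on or after it is Oct 26, 2027.
From Oct 26, 2027 to Dec 2, 2027: 5 + 30 + 2 = 37 days (rest of Oct, Nov, Dec).
37 ÷ 7 = 5 full weeks with remainder 2, so 5 more Tuesdays after the first → 6.

6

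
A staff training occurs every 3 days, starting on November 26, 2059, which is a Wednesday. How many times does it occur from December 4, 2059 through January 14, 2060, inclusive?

14

Occurrences land 3·i days after November 26, 2059 for i = 0, 1, 2, …
December 4, 2059 is 8 days after the start; 8 ÷ 3 = 2 remainder 2; since the remainder is 2, round up to i = 3. First occurrence in the window: #4 on December 5, 2059 (3×3 = 9 days in).
January 14, 2060 is 49 days after the start; 49 ÷ 3 = 16 remainder 1. Last occurrence in the window: #17 on January 13, 2060.
Occurrences #4 through #17: 14 in total.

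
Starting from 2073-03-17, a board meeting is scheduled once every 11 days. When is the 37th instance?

The 37th occurrence is 36 intervals after the first: 36 × 11 = 396 days after 2073-03-17.
March has 31 days — 14 days to the end of March leaves 382.
April has 30 days (352 left).
May has 31 days (321 left).
June has 30 days (291 left).
July has 31 days (260 left).
August has 31 days (229 left).
September has 30 days (199 left).
October has 31 days (168 left).
November has 30 days (138 left).
December has 31 days (107 left).
January has 31 days (76 left).
February has 28 days (48 left).
March has 31 days (17 left).
17 days into April → 2074-04-17.

2074-04-17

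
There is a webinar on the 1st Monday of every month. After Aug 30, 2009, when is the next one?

Sep 7, 2009

Aug 2009 starts on a Saturday, so its 1st Monday is Aug 3, 2009 (2 days in).
That is not after Aug 30, 2009, so look at Sep 2009.
Sep 2009 starts on a Tuesday, so its 1st Monday is Sep 7, 2009 (6 days in).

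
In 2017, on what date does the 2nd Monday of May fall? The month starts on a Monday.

2017-05-08

May 2017 begins on a Monday, so the first Monday is May 1.
The 2nd Monday is 1 weeks later: 1 + 7 = 8.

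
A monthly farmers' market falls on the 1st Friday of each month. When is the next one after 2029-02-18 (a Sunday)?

February 2029 starts on a Thursday, so its 1st Friday is 2029-02-02 (1 day in).
That is not after 2029-02-18, so look at March 2029.
March 2029 starts on a Thursday, so its 1st Friday is 2029-03-02 (1 day in).

2029-03-02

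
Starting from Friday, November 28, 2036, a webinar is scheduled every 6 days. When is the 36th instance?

June 26, 2037

The 36th occurrence is 35 intervals after the first: 35 × 6 = 210 days after November 28, 2036.
November has 30 days — 2 days to the end of November leaves 208.
December has 31 days (177 left).
January has 31 days (146 left).
February has 28 days (118 left).
March has 31 days (87 left).
April has 30 days (57 left).
May has 31 days (26 left).
26 days into June → June 26, 2037.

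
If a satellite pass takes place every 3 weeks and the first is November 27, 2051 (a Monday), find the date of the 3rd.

January 8, 2052

The 3rd occurrence is 2 intervals after the first: 2 × 21 = 42 days after November 27, 2051.
November has 30 days — 3 days to the end of November leaves 39.
December has 31 days (8 left).
8 days into January → January 8, 2052.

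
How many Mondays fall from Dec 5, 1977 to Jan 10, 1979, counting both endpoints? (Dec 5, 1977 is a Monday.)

58

Dec 5, 1977 is a Monday; the first Monday on or after it is Dec 5, 1977.
From Dec 5, 1977 to Jan 10, 1979: 26 + 365 + 10 = 401 days (rest of 1977, 1978, to Jan 10, 1979 in 1979).
401 ÷ 7 = 57 full weeks with remainder 2, so 57 more Mondays after the first → 58.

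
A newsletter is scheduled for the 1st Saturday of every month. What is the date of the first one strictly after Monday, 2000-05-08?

May 2000 starts on a Monday, so its 1st Saturday is 2000-05-06 (5 days in).
That is not after 2000-05-08, so look at June 2000.
June 2000 starts on a Thursday, so its 1st Saturday is 2000-06-03 (2 days in).

2000-06-03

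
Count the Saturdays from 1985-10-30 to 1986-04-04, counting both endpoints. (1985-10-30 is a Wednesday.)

22

1985-10-30 is a Wednesday; the first Saturday on or after it is 1985-11-02 (3 days later).
From 1985-11-02 to 1986-04-04: 28 + 31 + 31 + 28 + 31 + 4 = 153 days (rest of November, December, January, February, March, April).
153 ÷ 7 = 21 full weeks with remainder 6, so 21 more Saturdays after the first → 22.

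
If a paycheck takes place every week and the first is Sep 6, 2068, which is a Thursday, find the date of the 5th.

The 5th occurrence is 4 intervals after the first: 4 × 7 = 28 days after Sep 6, 2068.
Sep has 30 days — 24 days to the end of Sep leaves 4.
4 days into Oct → Oct 4, 2068.

Oct 4, 2068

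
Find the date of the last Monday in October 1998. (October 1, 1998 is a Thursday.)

October 26, 1998

October 1998 begins on a Thursday, so the first Monday is October 5 (4 days later).
October 1998 has 31 days. Adding weeks: 5, 12, 19, 26 — the last one ≤ 31 is the 26th.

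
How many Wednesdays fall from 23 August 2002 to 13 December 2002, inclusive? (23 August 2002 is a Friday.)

16

23 August 2002 is a Friday; the first Wednesday on or after it is 28 August 2002 (5 days later).
From 28 August 2002 to 13 December 2002: 3 + 30 + 31 + 30 + 13 = 107 days (rest of August, September, October, November, December).
107 ÷ 7 = 15 full weeks with remainder 2, so 15 more Wednesdays after the first → 16.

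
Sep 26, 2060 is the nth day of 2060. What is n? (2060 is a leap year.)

270

Days in months before Sep: 31 + 29 + 31 + 30 + 31 + 30 + 31 + 31 = 244.
Plus 26 days into Sep → day 270.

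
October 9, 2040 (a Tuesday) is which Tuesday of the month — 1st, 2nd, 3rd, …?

2nd

Day 9 falls in week ⌈9/7⌉ of the month.
Days 1–7 hold the 1st Tuesday, 8–14 the 2nd, 15–21 the 3rd, 22–28 the 4th, 29–31 the 5th.
9 is in the range for the 2nd.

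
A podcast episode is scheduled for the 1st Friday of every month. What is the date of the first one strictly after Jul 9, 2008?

Aug 1, 2008

Jul 2008 starts on a Tuesday, so its 1st Friday is Jul 4, 2008 (3 days in).
That is not after Jul 9, 2008, so look at Aug 2008.
Aug 2008 starts on a Friday, so its 1st Friday is Aug 1, 2008.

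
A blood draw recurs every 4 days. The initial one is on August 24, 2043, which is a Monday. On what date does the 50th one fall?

March 7, 2044

The 50th occurrence is 49 intervals after the first: 49 × 4 = 196 days after August 24, 2043.
August has 31 days — 7 days to the end of August leaves 189.
September has 30 days (159 left).
October has 31 days (128 left).
November has 30 days (98 left).
December has 31 days (67 left).
January has 31 days (36 left).
February has 29 days (7 left).
7 days into March → March 7, 2044.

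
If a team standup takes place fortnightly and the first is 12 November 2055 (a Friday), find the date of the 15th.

26 May 2056

The 15th occurrence is 14 intervals after the first: 14 × 14 = 196 days after 12 November 2055.
November has 30 days — 18 days to the end of November leaves 178.
December has 31 days (147 left).
January has 31 days (116 left).
February has 29 days (87 left).
March has 31 days (56 left).
April has 30 days (26 left).
26 days into May → 26 May 2056.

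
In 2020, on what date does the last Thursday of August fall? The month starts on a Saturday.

August 2020 begins on a Saturday, so the first Thursday is August 6 (5 days later).
August 2020 has 31 days. Adding weeks: 6, 13, 20, 27 — the last one ≤ 31 is the 27th.

2020-08-27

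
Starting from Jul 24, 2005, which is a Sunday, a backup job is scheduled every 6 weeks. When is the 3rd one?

The 3rd occurrence is 2 intervals after the first: 2 × 42 = 84 days after Jul 24, 2005.
Jul has 31 days — 7 days to the end of Jul leaves 77.
Aug has 31 days (46 left).
Sep has 30 days (16 left).
16 days into Oct → Oct 16, 2005.

Oct 16, 2005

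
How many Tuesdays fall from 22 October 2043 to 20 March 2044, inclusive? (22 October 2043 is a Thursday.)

22 October 2043 is a Thursday; the first Tuesday on or after it is 27 October 2043 (5 days later).
From 27 October 2043 to 20 March 2044: 4 + 30 + 31 + 31 + 29 + 20 = 145 days (rest of October, November, December, January, February, March).
145 ÷ 7 = 20 full weeks with remainder 5, so 20 more Tuesdays after the first → 21.

21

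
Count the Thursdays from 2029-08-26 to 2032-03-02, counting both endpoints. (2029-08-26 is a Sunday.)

131

2029-08-26 is a Sunday; the first Thursday on or after it is 2029-08-30 (4 days later).
From 2029-08-30 to 2032-03-02: 123 + 365 + 365 + 62 = 915 days (rest of 2029, 2030, 2031, to 2032-03-02 in 2032).
915 ÷ 7 = 130 full weeks with remainder 5, so 130 more Thursdays after the first → 131.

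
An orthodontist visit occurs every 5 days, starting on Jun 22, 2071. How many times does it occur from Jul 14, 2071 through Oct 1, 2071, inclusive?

Occurrences land 5·i days after Jun 22, 2071 for i = 0, 1, 2, …
Jul 14, 2071 is 22 days after the start; 22 ÷ 5 = 4 remainder 2; since the remainder is 2, round up to i = 5. First occurrence in the window: #6 on Jul 17, 2071 (5×5 = 25 days in).
Oct 1, 2071 is 101 days after the start; 101 ÷ 5 = 20 remainder 1. Last occurrence in the window: #21 on Sep 30, 2071.
Occurrences #6 through #21: 16 in total.

16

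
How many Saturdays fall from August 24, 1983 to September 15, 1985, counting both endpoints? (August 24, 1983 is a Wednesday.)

108

August 24, 1983 is a Wednesday; the first Saturday on or after it is August 27, 1983 (3 days later).
From August 27, 1983 to September 15, 1985: 126 + 366 + 258 = 750 days (rest of 1983, 1984, to September 15, 1985 in 1985).
750 ÷ 7 = 107 full weeks with remainder 1, so 107 more Saturdays after the first → 108.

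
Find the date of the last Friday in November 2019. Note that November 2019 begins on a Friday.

29 November 2019

November 2019 begins on a Friday, so the first Friday is November 1.
November 2019 has 30 days. Adding weeks: 1, 8, 15, 22, 29 — the last one ≤ 30 is the 29th.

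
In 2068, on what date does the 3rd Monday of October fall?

15 October 2068

The first Monday of October 2068 is October 1.
The 3rd Monday is 2 weeks later: 1 + 14 = 15.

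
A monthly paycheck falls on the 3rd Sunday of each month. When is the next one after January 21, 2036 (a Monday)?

January 2036 starts on a Tuesday; its first Sunday is the 6th, so the 3rd Sunday is the 20th — January 20, 2036.
That is not after January 21, 2036, so look at February 2036.
February 2036 starts on a Friday; its first Sunday is the 3rd, so the 3rd Sunday is the 17th — February 17, 2036.

February 17, 2036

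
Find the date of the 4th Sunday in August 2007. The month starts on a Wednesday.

August 2007 begins on a Wednesday, so the first Sunday is August 5 (4 days later).
The 4th Sunday is 3 weeks later: 5 + 21 = 26.

2007-08-26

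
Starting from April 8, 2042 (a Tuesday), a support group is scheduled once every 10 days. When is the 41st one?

The 41st occurrence is 40 intervals after the first: 40 × 10 = 400 days after April 8, 2042.
April has 30 days — 22 days to the end of April leaves 378.
May has 31 days (347 left).
June has 30 days (317 left).
July has 31 days (286 left).
August has 31 days (255 left).
September has 30 days (225 left).
October has 31 days (194 left).
November has 30 days (164 left).
December has 31 days (133 left).
January has 31 days (102 left).
February has 28 days (74 left).
March has 31 days (43 left).
April has 30 days (13 left).
13 days into May → May 13, 2043.

May 13, 2043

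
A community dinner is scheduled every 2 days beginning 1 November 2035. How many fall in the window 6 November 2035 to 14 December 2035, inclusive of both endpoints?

19

Occurrences land 2·i days after 1 November 2035 for i = 0, 1, 2, …
6 November 2035 is 5 days after the start; 5 ÷ 2 = 2 remainder 1; since the remainder is 1, round up to i = 3. First occurrence in the window: #4 on 7 November 2035 (3×2 = 6 days in).
14 December 2035 is 43 days after the start; 43 ÷ 2 = 21 remainder 1. Last occurrence in the window: #22 on 13 December 2035.
Occurrences #4 through #22: 19 in total.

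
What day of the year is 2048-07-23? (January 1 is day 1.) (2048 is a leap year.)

205

Days in months before July: 31 + 29 + 31 + 30 + 31 + 30 = 182.
Plus 23 days into July → day 205.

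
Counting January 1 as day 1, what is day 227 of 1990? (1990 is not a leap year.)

Jan has 31 days (227 − 31 = 196 remain).
Feb has 28 days (196 − 28 = 168 remain).
Mar has 31 days (168 − 31 = 137 remain).
Apr has 30 days (137 − 30 = 107 remain).
May has 31 days (107 − 31 = 76 remain).
Jun has 30 days (76 − 30 = 46 remain).
Jul has 31 days (46 − 31 = 15 remain).
15 into Aug → Aug 15.

Aug 15, 1990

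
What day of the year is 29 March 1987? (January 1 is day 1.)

Days in months before March: 31 + 28 = 59.
Plus 29 days into March → day 88.

88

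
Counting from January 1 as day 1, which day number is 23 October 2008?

Days in months before October: 31 + 29 + 31 + 30 + 31 + 30 + 31 + 31 + 30 = 274.
Plus 23 days into October → day 297.

297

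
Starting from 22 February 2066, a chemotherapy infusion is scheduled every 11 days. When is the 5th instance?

The 5th occurrence is 4 intervals after the first: 4 × 11 = 44 days after 22 February 2066.
February has 28 days — 6 days to the end of February leaves 38.
March has 31 days (7 left).
7 days into April → 7 April 2066.

7 April 2066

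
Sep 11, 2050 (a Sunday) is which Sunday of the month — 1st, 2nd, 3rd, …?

2nd

Day 11 falls in week ⌈11/7⌉ of the month.
Days 1–7 hold the 1st Sunday, 8–14 the 2nd, 15–21 the 3rd, 22–28 the 4th, 29–31 the 5th.
11 is in the range for the 2nd.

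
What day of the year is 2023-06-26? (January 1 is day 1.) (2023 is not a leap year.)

177

Days in months before June: 31 + 28 + 31 + 30 + 31 = 151.
Plus 26 days into June → day 177.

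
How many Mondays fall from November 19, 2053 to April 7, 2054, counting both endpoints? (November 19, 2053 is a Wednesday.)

November 19, 2053 is a Wednesday; the first Monday on or after it is November 24, 2053 (5 days later).
From November 24, 2053 to April 7, 2054: 6 + 31 + 31 + 28 + 31 + 7 = 134 days (rest of November, December, January, February, March, April).
134 ÷ 7 = 19 full weeks with remainder 1, so 19 more Mondays after the first → 20.

20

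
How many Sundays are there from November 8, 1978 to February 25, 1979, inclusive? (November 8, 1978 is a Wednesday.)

16

November 8, 1978 is a Wednesday; the first Sunday on or after it is November 12, 1978 (4 days later).
From November 12, 1978 to February 25, 1979: 18 + 31 + 31 + 25 = 105 days (rest of November, December, January, February).
105 ÷ 7 = 15 full weeks with remainder 0, so 15 more Sundays after the first → 16.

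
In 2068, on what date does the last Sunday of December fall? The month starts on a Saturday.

December 2068 begins on a Saturday, so the first Sunday is December 2 (1 day later).
December 2068 has 31 days. Adding weeks: 2, 9, 16, 23, 30 — the last one ≤ 31 is the 30th.

December 30, 2068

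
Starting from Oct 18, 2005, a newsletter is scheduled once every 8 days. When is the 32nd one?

The 32nd occurrence is 31 intervals after the first: 31 × 8 = 248 days after Oct 18, 2005.
Oct has 31 days — 13 days to the end of Oct leaves 235.
Nov has 30 days (205 left).
Dec has 31 days (174 left).
Jan has 31 days (143 left).
Feb has 28 days (115 left).
Mar has 31 days (84 left).
Apr has 30 days (54 left).
May has 31 days (23 left).
23 days into Jun → Jun 23, 2006.

Jun 23, 2006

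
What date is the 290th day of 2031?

17 October 2031

January has 31 days (290 − 31 = 259 remain).
February has 28 days (259 − 28 = 231 remain).
March has 31 days (231 − 31 = 200 remain).
April has 30 days (200 − 30 = 170 remain).
May has 31 days (170 − 31 = 139 remain).
June has 30 days (139 − 30 = 109 remain).
July has 31 days (109 − 31 = 78 remain).
August has 31 days (78 − 31 = 47 remain).
September has 30 days (47 − 30 = 17 remain).
17 into October → October 17.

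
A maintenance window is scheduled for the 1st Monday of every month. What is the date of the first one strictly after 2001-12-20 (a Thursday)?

2002-01-07

December 2001 starts on a Saturday, so its 1st Monday is 2001-12-03 (2 days in).
That is not after 2001-12-20, so look at January 2002.
January 2002 starts on a Tuesday, so its 1st Monday is 2002-01-07 (6 days in).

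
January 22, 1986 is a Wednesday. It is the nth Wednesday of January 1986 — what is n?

Day 22 falls in week ⌈22/7⌉ of the month.
Days 1–7 hold the 1st Wednesday, 8–14 the 2nd, 15–21 the 3rd, 22–28 the 4th, 29–31 the 5th.
22 is in the range for the 4th.

4th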